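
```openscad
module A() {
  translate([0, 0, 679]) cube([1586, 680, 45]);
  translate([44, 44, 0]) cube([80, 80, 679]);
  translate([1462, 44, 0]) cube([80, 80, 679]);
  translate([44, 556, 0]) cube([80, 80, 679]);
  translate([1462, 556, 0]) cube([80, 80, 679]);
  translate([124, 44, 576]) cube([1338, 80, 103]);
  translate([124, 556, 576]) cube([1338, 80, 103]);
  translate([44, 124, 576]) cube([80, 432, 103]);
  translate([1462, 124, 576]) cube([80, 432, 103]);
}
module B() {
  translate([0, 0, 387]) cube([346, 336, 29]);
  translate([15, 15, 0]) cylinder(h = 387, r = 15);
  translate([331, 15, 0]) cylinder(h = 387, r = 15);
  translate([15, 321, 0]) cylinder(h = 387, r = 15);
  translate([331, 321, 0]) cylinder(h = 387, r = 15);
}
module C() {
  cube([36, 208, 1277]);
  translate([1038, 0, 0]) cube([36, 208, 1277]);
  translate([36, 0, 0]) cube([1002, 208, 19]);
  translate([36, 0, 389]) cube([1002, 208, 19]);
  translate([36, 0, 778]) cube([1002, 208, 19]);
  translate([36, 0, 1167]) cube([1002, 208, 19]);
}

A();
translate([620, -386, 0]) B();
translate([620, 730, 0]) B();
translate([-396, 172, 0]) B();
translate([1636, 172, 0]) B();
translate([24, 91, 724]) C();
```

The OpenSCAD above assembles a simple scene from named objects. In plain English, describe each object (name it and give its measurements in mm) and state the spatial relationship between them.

A is a table with a 1586×680 mm rectangular top, 45 mm thick, top surface at z = 724 mm, supported by four 80×80 mm square legs, each inset 44 mm from the nearest pair of top edges, running from the floor. Four apron rails, 80 mm thick and 103 mm tall, run between adjacent legs with their top edges flush with the underside of the top and their outer faces flush with the legs' outer faces.

B is a simple wooden stool: a rectangular seat 346 mm (x) by 336 mm (y), 29 mm thick, top face at z = 416 mm, on four round legs, each 30 mm in diameter. The legs rest on z = 0, each leg's axis is inset half a diameter from the nearest pair of seat edges (so the leg's bounding box is flush with the corner).

C is an open bookshelf. Two side panels, each 36 mm thick, 208 mm deep and 1277 mm tall, stand 1074 mm apart (outside-to-outside). Between them sit 4 shelves, each 19 mm thick and 208 mm deep, spanning the full gap between the sides. The bottom shelf rests on the floor (its underside at z = 0) and the clear gap between one shelf's top and the next shelf's underside is 370 mm.

Four stools sit around the table at the −y, +y, −x, +x sides. The bookshelf is on top of the table.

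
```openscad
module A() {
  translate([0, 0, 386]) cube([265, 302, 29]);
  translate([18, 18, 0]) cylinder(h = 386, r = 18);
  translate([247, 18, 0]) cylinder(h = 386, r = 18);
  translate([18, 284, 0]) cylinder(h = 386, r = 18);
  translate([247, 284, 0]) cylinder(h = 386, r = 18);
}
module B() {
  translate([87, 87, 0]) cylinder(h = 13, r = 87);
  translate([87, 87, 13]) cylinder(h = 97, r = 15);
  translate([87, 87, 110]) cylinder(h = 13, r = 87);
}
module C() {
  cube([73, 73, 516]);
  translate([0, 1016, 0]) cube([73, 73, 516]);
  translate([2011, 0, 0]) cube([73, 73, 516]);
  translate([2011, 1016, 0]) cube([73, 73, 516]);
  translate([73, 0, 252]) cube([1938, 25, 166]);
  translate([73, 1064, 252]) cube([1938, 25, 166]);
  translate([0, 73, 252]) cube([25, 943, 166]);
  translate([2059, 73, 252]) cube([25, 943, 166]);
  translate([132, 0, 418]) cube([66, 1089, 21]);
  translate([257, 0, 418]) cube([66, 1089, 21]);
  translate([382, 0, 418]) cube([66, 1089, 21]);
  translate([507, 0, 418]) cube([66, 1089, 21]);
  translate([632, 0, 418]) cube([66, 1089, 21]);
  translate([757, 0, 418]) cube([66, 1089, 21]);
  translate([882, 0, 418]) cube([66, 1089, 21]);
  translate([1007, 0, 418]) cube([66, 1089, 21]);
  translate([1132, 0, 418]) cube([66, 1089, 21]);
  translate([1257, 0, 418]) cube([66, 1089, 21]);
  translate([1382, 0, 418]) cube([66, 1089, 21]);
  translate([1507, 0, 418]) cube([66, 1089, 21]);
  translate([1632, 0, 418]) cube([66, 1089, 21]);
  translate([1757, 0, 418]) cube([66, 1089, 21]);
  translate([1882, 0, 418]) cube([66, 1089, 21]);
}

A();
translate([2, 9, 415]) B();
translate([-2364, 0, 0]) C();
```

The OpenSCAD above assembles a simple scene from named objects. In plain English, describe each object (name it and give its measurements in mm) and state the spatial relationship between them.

A is a four-legged stool. The seat is 265×302 mm, 29 mm thick, top at z = 415 mm. It stands on four round legs, each 36 mm in diameter, from z = 0 to the seat underside, each leg's axis is inset half a diameter from the nearest pair of seat edges (so the leg's bounding box is flush with the corner).

B is a spool: two coaxial disc flanges of radius 87 mm and thickness 13 mm, joined by a core cylinder of radius 15 mm and height 97 mm. The lower flange rests on z = 0 and the three cylinders share a vertical axis.

C is a bed frame 2084 mm long (x) by 1089 mm wide (y). Four 73×73 mm corner posts, 516 mm tall, at the corners of the footprint. Four rails of 25 mm thickness and 166 mm height run between adjacent posts with their undersides at z = 252 mm, their outer faces flush with the outside of the frame (the two x-running rails run between the posts' inner faces; the two y-running rails run between the posts' inner faces). 15 slats, each 66 mm wide (x) and 21 mm thick, lie across the top of the two x-running rails, running the full 1089 mm width of the frame in y; the slats are evenly spaced along x between the inner faces of the end posts with equal gaps (rounded down to the nearest mm) at the −x end and between each pair — any rounding remainder accumulates at the +x end.

The spool is on top of the stool. The bed frame is on the floor beside the stool on its −x side.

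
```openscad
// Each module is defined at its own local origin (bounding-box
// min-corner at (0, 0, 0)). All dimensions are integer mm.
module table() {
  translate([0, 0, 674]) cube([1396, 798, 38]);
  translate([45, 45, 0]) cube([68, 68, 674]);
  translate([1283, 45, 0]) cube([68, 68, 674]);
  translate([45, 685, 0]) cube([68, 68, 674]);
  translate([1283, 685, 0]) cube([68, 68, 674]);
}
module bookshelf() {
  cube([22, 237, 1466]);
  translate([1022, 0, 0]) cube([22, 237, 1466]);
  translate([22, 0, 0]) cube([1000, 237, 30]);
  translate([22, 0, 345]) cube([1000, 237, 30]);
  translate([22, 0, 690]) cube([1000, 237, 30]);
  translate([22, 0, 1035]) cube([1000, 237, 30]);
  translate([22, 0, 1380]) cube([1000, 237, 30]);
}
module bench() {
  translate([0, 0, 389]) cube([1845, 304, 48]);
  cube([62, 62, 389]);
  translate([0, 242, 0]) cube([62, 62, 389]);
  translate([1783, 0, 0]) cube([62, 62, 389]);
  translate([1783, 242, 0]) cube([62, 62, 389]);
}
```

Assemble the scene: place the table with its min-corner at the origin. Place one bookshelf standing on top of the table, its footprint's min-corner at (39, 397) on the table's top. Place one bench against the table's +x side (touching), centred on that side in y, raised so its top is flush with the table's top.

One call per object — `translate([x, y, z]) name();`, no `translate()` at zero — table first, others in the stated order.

table();
translate([39, 397, 712]) bookshelf();
translate([1396, 247, 275]) bench();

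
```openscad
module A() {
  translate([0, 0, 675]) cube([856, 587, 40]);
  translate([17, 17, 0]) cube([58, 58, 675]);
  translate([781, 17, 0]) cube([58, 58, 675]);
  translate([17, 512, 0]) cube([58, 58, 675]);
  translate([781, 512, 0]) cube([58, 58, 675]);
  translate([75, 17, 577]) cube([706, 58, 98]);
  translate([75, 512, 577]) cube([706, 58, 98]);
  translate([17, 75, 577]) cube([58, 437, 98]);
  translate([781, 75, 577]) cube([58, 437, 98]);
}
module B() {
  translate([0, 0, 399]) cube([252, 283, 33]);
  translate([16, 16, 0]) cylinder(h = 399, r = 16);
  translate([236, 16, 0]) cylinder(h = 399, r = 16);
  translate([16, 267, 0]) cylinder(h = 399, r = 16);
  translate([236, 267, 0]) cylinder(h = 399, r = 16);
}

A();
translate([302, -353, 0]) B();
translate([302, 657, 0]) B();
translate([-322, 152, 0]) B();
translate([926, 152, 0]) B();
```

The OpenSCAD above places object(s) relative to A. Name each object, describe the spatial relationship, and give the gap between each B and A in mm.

Each stool's nearest face is 70 mm from the table's bounding box.

A is a table. B is a stool. Four stools sit around the table at the −y, +y, −x, +x sides. The gap between each stool and the table is 70 mm.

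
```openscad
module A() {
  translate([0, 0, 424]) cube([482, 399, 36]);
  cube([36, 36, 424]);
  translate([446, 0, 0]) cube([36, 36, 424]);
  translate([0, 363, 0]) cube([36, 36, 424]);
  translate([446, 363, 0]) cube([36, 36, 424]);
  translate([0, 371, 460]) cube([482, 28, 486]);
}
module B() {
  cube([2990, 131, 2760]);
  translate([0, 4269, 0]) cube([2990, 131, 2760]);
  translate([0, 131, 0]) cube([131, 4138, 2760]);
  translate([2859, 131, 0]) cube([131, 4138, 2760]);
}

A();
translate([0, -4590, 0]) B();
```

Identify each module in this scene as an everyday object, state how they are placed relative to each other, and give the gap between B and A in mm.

The house frame's nearest face is 190 mm from the chair's −y face.

A is a chair. B is a house frame. The house frame is on the floor beside the chair on its −y side. The gap between the house frame and the chair is 190 mm.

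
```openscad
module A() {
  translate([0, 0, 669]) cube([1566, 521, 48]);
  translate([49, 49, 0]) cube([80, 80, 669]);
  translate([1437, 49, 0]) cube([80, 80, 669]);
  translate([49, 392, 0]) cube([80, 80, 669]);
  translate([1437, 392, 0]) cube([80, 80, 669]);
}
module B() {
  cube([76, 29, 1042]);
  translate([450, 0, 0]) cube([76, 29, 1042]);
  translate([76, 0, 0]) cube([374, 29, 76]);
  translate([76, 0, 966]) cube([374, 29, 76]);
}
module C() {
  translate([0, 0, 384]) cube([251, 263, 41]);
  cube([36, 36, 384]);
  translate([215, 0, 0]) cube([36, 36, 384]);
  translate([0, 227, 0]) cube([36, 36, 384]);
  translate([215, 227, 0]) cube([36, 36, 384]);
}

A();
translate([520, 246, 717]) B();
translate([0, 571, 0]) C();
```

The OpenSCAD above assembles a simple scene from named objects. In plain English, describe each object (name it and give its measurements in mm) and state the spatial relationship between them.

A is a table with a 1566×521 mm rectangular top, 48 mm thick, top surface at z = 717 mm, supported by four 80×80 mm square legs, each inset 49 mm from the nearest pair of top edges, running from the floor.

B is a rectangular picture frame lying in the x–z plane (depth along y). The opening is 374 mm wide (x) by 890 mm tall (z), surrounded by a border 76 mm wide on all four sides. The frame is 29 mm deep and is made of two full-height vertical stiles with two horizontal rails fitted between them.

C is a four-legged stool. The seat is 251×263 mm, 41 mm thick, top at z = 425 mm. It stands on four square legs, each 36×36 mm in cross-section, from z = 0 to the seat underside, each flush with a corner of the seat.

The picture frame is on top of the table, centred. The stool is on the floor beside the table on its +y side.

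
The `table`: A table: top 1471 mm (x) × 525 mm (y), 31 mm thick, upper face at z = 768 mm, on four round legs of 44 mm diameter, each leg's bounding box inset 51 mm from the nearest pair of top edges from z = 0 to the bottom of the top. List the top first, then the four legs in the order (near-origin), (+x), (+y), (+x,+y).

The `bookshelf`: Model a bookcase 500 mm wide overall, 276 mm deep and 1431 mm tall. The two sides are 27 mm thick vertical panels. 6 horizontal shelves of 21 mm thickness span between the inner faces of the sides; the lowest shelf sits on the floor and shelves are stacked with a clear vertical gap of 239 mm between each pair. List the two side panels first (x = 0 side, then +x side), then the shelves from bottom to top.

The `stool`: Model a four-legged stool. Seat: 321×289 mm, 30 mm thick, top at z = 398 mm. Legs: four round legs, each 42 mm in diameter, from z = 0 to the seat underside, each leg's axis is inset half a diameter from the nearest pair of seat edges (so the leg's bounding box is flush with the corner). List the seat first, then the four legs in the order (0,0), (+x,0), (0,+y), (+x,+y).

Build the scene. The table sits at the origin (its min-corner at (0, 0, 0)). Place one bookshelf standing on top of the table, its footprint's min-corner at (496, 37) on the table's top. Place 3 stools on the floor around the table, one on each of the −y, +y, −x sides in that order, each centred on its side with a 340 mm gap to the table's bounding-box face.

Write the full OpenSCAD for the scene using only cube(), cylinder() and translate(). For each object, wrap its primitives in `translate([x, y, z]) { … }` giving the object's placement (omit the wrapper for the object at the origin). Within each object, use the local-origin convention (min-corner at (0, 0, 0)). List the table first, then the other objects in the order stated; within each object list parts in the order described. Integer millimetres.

translate([0, 0, 737]) cube([1471, 525, 31]);
translate([73, 73, 0]) cylinder(h = 737, r = 22);
translate([1398, 73, 0]) cylinder(h = 737, r = 22);
translate([73, 452, 0]) cylinder(h = 737, r = 22);
translate([1398, 452, 0]) cylinder(h = 737, r = 22);
translate([496, 37, 768]) {
  cube([27, 276, 1431]);
  translate([473, 0, 0]) cube([27, 276, 1431]);
  translate([27, 0, 0]) cube([446, 276, 21]);
  translate([27, 0, 260]) cube([446, 276, 21]);
  translate([27, 0, 520]) cube([446, 276, 21]);
  translate([27, 0, 780]) cube([446, 276, 21]);
  translate([27, 0, 1040]) cube([446, 276, 21]);
  translate([27, 0, 1300]) cube([446, 276, 21]);
}
translate([575, -629, 0]) {
  translate([0, 0, 368]) cube([321, 289, 30]);
  translate([21, 21, 0]) cylinder(h = 368, r = 21);
  translate([300, 21, 0]) cylinder(h = 368, r = 21);
  translate([21, 268, 0]) cylinder(h = 368, r = 21);
  translate([300, 268, 0]) cylinder(h = 368, r = 21);
}
translate([575, 865, 0]) {
  translate([0, 0, 368]) cube([321, 289, 30]);
  translate([21, 21, 0]) cylinder(h = 368, r = 21);
  translate([300, 21, 0]) cylinder(h = 368, r = 21);
  translate([21, 268, 0]) cylinder(h = 368, r = 21);
  translate([300, 268, 0]) cylinder(h = 368, r = 21);
}
translate([-661, 118, 0]) {
  translate([0, 0, 368]) cube([321, 289, 30]);
  translate([21, 21, 0]) cylinder(h = 368, r = 21);
  translate([300, 21, 0]) cylinder(h = 368, r = 21);
  translate([21, 268, 0]) cylinder(h = 368, r = 21);
  translate([300, 268, 0]) cylinder(h = 368, r = 21);
}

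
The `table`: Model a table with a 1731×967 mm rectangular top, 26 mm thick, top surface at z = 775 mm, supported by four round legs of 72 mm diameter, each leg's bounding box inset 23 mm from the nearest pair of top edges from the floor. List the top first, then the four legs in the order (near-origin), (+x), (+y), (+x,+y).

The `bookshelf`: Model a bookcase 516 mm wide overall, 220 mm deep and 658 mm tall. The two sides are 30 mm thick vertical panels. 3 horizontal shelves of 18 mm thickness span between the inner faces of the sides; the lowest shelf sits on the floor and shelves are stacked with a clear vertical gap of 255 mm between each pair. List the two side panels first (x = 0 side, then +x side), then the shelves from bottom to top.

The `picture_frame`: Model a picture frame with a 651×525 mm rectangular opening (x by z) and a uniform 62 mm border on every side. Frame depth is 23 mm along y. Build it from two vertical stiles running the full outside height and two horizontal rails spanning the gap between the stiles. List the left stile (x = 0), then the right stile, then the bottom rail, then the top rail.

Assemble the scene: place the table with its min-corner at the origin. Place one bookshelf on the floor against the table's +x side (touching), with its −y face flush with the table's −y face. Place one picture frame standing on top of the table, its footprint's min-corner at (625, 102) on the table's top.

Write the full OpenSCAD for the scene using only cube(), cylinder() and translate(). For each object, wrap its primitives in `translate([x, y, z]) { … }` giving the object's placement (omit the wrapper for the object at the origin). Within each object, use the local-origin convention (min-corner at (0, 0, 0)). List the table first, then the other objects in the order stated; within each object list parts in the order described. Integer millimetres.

translate([0, 0, 749]) cube([1731, 967, 26]);
translate([59, 59, 0]) cylinder(h = 749, r = 36);
translate([1672, 59, 0]) cylinder(h = 749, r = 36);
translate([59, 908, 0]) cylinder(h = 749, r = 36);
translate([1672, 908, 0]) cylinder(h = 749, r = 36);
translate([1731, 0, 0]) {
  cube([30, 220, 658]);
  translate([486, 0, 0]) cube([30, 220, 658]);
  translate([30, 0, 0]) cube([456, 220, 18]);
  translate([30, 0, 273]) cube([456, 220, 18]);
  translate([30, 0, 546]) cube([456, 220, 18]);
}
translate([625, 102, 775]) {
  cube([62, 23, 649]);
  translate([713, 0, 0]) cube([62, 23, 649]);
  translate([62, 0, 0]) cube([651, 23, 62]);
  translate([62, 0, 587]) cube([651, 23, 62]);
}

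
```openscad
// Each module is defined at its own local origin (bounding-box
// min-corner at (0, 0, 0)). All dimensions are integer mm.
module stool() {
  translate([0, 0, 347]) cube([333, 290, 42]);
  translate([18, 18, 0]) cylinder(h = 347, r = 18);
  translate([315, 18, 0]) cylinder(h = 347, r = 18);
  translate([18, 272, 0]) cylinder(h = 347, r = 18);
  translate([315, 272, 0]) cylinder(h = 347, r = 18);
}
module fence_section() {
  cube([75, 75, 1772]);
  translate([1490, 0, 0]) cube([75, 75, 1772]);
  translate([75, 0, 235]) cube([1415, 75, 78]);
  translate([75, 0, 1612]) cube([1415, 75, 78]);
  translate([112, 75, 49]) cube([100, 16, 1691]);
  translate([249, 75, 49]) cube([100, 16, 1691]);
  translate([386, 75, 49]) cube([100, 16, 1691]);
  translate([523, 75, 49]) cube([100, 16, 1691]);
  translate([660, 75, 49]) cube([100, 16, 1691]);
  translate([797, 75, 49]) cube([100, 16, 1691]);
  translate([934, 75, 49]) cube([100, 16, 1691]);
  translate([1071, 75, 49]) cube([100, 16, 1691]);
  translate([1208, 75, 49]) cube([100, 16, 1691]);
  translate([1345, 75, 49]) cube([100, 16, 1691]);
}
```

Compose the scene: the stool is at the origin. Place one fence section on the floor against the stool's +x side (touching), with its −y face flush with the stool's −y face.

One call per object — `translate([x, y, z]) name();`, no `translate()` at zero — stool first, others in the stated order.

stool();
translate([333, 0, 0]) fence_section();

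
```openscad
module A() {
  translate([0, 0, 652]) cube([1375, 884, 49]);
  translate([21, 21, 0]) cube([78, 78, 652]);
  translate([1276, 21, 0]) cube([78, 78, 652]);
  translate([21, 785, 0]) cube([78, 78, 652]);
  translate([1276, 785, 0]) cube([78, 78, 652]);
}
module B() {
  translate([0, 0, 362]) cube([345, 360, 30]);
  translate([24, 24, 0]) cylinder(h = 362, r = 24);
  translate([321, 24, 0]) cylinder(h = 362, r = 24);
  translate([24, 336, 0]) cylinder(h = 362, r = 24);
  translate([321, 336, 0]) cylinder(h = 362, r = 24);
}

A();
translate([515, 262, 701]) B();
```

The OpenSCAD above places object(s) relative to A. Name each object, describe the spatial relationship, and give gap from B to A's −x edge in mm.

The stool's min-x is at 515; the table's min-x is 0; gap = 515 mm.

A is a table. B is a stool. The stool is on top of the table, centred. The gap from the stool to the table's −x edge is 515 mm.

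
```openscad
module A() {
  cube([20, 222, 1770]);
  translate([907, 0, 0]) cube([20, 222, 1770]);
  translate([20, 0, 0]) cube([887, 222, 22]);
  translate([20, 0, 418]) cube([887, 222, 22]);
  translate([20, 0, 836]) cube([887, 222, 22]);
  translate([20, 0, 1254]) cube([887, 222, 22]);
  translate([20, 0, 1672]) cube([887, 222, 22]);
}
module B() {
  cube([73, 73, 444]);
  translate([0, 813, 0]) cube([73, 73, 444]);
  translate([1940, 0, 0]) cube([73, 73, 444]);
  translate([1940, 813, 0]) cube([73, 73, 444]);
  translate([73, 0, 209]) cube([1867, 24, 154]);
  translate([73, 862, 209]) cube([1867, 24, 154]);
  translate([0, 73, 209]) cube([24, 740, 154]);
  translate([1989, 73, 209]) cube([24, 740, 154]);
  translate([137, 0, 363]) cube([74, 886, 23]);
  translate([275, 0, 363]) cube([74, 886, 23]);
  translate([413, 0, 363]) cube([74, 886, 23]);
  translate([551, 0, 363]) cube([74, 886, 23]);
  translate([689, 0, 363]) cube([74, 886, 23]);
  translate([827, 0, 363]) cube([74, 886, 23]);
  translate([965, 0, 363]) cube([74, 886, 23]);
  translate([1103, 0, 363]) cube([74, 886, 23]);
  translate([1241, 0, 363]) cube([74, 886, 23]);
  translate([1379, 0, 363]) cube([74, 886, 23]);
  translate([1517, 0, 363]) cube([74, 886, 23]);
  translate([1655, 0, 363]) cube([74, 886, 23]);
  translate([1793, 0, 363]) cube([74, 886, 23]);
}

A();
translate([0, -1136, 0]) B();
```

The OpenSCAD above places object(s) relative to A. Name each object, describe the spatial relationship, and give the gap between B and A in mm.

A is a bookshelf. B is a bed frame. The bed frame is on the floor beside the bookshelf on its −y side. The gap between the bed frame and the bookshelf is 250 mm.

The bed frame's nearest face is 250 mm from the bookshelf's −y face.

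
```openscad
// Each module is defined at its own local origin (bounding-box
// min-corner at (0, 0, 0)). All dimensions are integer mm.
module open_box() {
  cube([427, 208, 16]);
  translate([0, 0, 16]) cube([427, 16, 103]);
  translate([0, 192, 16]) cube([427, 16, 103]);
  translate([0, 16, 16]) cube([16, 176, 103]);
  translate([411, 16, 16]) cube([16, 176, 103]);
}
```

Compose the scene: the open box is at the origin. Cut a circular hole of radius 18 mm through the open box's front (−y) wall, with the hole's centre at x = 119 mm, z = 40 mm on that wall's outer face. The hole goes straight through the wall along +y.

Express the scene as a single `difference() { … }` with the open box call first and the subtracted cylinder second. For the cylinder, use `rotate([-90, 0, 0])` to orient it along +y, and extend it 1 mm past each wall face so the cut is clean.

difference() {
  open_box();
  translate([119, -1, 40]) rotate([-90, 0, 0]) cylinder(h = 18, r = 18);
}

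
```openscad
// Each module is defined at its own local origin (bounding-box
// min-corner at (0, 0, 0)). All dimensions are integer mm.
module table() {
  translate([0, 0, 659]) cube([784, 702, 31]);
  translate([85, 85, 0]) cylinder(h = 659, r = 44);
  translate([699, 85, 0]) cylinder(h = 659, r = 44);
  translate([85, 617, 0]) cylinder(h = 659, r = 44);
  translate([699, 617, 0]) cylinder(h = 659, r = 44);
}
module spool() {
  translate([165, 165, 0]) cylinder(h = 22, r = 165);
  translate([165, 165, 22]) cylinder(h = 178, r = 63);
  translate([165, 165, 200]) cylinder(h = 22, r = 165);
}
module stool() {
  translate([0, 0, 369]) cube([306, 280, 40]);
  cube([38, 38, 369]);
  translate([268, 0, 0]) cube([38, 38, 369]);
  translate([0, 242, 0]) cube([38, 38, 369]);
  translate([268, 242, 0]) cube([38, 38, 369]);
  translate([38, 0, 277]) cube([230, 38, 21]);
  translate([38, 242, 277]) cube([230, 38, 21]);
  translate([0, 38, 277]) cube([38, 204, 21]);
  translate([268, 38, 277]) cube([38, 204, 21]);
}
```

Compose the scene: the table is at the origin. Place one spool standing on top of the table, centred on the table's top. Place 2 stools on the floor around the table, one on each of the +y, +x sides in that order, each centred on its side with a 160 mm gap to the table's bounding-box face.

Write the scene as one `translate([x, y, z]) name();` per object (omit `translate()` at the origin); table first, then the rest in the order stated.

table();
translate([227, 186, 690]) spool();
translate([239, 862, 0]) stool();
translate([944, 211, 0]) stool();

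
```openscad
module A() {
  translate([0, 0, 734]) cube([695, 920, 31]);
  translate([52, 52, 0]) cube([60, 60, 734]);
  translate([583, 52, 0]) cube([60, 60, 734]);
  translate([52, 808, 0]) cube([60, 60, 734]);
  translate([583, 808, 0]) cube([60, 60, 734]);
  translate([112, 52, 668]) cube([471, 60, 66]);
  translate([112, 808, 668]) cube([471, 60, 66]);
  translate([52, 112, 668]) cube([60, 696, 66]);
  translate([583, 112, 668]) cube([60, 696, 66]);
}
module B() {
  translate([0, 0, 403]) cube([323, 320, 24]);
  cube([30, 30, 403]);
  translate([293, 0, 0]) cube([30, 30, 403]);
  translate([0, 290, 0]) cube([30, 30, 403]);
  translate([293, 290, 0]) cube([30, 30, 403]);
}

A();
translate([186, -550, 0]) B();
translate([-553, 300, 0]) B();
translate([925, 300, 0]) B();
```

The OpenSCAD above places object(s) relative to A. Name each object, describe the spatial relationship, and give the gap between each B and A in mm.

A is a table. B is a stool. Three stools sit around the table at the −y, −x, +x sides. The gap between each stool and the table is 230 mm.

Each stool's nearest face is 230 mm from the table's bounding box.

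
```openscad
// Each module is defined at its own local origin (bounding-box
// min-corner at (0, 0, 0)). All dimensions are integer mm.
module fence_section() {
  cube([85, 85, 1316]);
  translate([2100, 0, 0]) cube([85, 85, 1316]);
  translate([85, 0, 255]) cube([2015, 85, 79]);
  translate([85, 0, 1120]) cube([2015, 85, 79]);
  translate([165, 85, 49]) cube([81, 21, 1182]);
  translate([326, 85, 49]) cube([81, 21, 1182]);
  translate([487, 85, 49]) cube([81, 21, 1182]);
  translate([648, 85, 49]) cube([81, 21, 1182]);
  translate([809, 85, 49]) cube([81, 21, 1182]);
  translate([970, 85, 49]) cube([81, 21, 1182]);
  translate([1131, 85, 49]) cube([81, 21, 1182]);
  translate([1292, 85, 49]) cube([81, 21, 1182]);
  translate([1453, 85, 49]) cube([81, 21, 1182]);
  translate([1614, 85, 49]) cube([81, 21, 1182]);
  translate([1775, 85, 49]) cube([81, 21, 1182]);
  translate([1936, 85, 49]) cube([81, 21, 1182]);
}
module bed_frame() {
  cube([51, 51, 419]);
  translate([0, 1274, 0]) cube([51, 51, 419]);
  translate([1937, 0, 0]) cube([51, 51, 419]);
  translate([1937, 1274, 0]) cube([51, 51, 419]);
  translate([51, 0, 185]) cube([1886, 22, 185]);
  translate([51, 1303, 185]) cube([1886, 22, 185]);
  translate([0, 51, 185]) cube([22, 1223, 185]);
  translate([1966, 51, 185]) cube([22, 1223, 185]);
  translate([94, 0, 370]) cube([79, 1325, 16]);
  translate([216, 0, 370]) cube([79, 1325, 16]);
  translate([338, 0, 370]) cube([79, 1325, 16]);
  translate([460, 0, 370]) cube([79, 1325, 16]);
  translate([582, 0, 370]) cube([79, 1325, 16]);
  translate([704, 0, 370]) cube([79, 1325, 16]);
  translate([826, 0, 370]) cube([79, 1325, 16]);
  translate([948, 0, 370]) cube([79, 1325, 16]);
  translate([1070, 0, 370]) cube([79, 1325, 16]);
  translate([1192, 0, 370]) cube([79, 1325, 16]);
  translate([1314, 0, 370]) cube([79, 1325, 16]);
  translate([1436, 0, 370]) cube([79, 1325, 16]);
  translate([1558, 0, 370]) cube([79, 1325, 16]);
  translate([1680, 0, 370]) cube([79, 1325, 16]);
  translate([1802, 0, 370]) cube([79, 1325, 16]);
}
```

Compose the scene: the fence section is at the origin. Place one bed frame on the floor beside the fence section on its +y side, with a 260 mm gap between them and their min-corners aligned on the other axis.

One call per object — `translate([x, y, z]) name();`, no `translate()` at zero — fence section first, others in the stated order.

fence_section();
translate([0, 366, 0]) bed_frame();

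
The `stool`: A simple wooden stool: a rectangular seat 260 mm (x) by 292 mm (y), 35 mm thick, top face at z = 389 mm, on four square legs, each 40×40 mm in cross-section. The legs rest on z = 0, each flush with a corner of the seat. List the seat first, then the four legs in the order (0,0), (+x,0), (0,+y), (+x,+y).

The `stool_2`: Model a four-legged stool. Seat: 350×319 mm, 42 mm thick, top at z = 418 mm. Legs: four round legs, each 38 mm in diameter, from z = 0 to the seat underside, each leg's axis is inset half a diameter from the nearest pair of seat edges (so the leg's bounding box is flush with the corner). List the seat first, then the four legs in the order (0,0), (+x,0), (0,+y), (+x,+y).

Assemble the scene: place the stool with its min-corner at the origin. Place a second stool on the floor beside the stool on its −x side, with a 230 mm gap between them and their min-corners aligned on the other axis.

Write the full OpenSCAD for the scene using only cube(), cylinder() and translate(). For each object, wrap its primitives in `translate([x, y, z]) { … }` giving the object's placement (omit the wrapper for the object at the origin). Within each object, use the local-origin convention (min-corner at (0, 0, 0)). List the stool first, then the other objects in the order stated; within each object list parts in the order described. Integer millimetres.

translate([0, 0, 354]) cube([260, 292, 35]);
cube([40, 40, 354]);
translate([220, 0, 0]) cube([40, 40, 354]);
translate([0, 252, 0]) cube([40, 40, 354]);
translate([220, 252, 0]) cube([40, 40, 354]);
translate([-580, 0, 0]) {
  translate([0, 0, 376]) cube([350, 319, 42]);
  translate([19, 19, 0]) cylinder(h = 376, r = 19);
  translate([331, 19, 0]) cylinder(h = 376, r = 19);
  translate([19, 300, 0]) cylinder(h = 376, r = 19);
  translate([331, 300, 0]) cylinder(h = 376, r = 19);
}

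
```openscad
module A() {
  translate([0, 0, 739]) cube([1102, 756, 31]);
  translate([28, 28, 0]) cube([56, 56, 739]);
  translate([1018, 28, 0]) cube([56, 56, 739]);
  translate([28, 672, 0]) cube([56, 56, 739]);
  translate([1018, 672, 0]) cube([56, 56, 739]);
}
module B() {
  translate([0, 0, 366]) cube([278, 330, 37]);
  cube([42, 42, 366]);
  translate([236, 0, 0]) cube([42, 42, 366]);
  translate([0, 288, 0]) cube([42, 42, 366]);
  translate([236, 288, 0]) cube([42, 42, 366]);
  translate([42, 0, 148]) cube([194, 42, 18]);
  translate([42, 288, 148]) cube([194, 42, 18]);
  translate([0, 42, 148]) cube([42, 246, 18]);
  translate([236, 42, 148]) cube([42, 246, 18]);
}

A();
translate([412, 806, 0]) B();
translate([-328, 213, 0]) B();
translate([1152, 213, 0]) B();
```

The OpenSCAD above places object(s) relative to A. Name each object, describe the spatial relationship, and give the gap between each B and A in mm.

Each stool's nearest face is 50 mm from the table's bounding box.

A is a table. B is a stool. Three stools sit around the table at the +y, −x, +x sides. The gap between each stool and the table is 50 mm.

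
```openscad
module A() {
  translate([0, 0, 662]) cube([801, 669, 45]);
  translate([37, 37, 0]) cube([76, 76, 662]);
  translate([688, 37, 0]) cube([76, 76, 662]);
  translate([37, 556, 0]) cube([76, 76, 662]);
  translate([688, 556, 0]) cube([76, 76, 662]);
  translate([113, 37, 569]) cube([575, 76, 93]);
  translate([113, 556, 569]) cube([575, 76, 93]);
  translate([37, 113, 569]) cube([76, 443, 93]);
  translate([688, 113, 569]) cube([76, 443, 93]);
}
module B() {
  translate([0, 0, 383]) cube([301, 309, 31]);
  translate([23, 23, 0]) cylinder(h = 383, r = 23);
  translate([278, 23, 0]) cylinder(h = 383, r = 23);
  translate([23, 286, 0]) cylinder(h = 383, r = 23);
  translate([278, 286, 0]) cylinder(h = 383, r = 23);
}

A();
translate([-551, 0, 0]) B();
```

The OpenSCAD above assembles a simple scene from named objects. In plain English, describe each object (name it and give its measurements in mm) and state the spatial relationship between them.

A is a rectangular dining table. The top is 801×669×45 mm with its upper surface at z = 707 mm. It stands on four 76×76 mm square legs, each inset 37 mm from the nearest pair of top edges, running from the floor to the underside of the top. Four apron rails, 76 mm thick and 93 mm tall, run between adjacent legs with their top edges flush with the underside of the top and their outer faces flush with the legs' outer faces.

B is a four-legged stool. The seat is a 301×309×31 mm slab whose top surface is at z = 414 mm; four round legs, each 46 mm in diameter, run from the floor (z = 0) to the underside of the seat, each leg's axis is inset half a diameter from the nearest pair of seat edges (so the leg's bounding box is flush with the corner).

The stool is on the floor beside the table on its −x side.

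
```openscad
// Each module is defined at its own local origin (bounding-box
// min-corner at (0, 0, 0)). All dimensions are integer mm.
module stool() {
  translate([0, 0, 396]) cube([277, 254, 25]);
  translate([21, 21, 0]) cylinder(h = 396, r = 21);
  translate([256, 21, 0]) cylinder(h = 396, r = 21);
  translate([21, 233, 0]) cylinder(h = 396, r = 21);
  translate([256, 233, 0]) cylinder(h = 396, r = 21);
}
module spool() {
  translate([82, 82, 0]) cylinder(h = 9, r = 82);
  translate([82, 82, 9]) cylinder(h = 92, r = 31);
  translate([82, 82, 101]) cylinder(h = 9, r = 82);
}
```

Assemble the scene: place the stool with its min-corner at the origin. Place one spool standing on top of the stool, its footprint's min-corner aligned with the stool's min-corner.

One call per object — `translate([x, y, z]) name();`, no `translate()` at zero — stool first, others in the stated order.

stool();
translate([0, 0, 421]) spool();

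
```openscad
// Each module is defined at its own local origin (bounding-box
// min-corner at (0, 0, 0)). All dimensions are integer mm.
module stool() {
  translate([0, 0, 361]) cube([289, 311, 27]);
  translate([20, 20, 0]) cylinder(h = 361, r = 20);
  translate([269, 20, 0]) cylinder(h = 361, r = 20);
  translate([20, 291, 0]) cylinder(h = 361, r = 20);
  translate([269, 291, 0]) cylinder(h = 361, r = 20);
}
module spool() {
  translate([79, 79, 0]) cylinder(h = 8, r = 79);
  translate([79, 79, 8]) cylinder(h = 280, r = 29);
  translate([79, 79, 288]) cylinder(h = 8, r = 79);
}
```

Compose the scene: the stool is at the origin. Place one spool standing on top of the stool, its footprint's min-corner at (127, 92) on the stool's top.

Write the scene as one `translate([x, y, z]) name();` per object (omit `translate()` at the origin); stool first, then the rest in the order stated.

stool();
translate([127, 92, 388]) spool();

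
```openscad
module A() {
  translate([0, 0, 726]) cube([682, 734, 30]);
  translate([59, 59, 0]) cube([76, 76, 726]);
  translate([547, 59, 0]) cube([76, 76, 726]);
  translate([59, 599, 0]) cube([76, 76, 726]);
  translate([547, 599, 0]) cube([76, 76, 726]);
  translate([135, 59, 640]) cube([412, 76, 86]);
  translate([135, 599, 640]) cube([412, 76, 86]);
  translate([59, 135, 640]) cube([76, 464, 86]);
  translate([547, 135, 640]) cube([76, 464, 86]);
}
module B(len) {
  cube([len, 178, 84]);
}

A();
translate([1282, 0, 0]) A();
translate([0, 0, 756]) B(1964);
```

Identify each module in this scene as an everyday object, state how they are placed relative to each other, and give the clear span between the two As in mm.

Second table starts at x = 1282; first ends at x = 682; clear span = 1282 − 682 = 600 mm.

A is a table. B is a beam. A beam spans the tops of two tables. The clear span between the two tables is 600 mm.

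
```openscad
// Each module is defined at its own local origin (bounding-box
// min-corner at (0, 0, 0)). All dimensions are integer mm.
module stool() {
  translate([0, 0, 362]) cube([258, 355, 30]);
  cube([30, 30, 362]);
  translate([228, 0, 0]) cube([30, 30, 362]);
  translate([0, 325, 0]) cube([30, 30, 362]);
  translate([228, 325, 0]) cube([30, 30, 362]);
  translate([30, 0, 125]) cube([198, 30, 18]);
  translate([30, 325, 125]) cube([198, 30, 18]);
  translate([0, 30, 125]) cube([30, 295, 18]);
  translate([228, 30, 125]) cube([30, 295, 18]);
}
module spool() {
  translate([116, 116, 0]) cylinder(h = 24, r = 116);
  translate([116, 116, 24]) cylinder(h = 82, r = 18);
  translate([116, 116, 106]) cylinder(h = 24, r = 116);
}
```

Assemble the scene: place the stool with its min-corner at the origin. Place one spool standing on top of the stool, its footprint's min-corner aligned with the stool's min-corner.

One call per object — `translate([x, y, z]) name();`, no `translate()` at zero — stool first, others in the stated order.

stool();
translate([0, 0, 392]) spool();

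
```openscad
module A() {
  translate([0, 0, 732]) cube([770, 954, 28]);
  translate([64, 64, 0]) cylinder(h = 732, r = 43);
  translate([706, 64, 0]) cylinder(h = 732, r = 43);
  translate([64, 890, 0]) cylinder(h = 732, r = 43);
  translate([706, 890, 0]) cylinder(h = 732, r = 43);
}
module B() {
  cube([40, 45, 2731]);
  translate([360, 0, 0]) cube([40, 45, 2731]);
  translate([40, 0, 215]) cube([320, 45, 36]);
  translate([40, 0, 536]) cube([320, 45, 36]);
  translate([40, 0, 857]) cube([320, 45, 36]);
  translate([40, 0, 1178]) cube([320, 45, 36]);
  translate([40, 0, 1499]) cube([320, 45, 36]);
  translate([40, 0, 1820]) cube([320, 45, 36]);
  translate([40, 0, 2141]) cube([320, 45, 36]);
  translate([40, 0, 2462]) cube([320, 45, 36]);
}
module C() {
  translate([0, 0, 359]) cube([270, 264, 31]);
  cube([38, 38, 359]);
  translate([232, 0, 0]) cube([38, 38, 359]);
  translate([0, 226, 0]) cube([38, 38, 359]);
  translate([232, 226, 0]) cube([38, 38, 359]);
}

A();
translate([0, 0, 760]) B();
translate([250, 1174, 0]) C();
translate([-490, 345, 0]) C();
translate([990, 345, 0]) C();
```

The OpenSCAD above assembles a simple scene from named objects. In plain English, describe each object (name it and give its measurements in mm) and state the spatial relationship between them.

A is a table with a 770×954 mm rectangular top, 28 mm thick, top surface at z = 760 mm, supported by four round legs of 86 mm diameter, each leg's bounding box inset 21 mm from the nearest pair of top edges, running from the floor.

B is a wooden ladder with two side rails of 40×45 mm section and 2731 mm height, set 400 mm apart overall. Between them run 8 rectangular rungs (45 mm deep, 36 mm thick), front faces flush with the rails' −y face. The bottom of the first rung is 215 mm above the floor and each subsequent rung is 321 mm higher than the one below.

C is a four-legged stool. The seat is 270×264 mm, 31 mm thick, top at z = 390 mm. It stands on four square legs, each 38×38 mm in cross-section, from z = 0 to the seat underside, each flush with a corner of the seat.

The ladder is on top of the table. Three stools sit around the table at the +y, −x, +x sides.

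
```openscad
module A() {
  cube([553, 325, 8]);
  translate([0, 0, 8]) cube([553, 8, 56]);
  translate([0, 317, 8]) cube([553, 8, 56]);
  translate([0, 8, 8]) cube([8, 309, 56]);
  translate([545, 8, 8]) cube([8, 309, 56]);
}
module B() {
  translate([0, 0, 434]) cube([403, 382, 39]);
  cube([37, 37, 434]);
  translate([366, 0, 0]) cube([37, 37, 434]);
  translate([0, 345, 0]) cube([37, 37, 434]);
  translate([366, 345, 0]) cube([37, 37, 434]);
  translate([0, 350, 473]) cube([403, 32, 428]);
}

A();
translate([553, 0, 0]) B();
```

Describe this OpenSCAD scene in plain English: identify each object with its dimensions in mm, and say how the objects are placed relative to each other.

A is an open storage box with external size 553×325×64 mm and wall thickness 8 mm (the base is also 8 mm thick). The base covers the whole footprint; the four walls stand on the base, with the y-facing walls full-width and the x-facing walls fitting between their inner faces.

B is a chair: 403×382 mm seat, 39 mm thick, top at z = 473 mm, on four 37 mm square corner legs flush with the seat edges. A 32 mm thick backrest slab spans the full seat width, extending 428 mm above the seat top, its back face flush with the seat's +y edge.

The chair is against the open box's +x side, with their −y faces flush.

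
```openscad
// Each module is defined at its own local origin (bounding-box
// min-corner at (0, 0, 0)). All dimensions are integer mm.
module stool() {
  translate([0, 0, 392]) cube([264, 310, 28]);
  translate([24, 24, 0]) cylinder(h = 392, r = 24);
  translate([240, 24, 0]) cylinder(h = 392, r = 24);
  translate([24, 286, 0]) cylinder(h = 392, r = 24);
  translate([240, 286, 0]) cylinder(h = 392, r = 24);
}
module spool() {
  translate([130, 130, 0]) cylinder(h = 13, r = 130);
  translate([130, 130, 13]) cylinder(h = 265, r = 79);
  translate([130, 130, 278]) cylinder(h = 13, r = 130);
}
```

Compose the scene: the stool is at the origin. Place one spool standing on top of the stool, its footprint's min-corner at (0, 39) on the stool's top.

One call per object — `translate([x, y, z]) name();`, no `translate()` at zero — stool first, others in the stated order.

stool();
translate([0, 39, 420]) spool();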